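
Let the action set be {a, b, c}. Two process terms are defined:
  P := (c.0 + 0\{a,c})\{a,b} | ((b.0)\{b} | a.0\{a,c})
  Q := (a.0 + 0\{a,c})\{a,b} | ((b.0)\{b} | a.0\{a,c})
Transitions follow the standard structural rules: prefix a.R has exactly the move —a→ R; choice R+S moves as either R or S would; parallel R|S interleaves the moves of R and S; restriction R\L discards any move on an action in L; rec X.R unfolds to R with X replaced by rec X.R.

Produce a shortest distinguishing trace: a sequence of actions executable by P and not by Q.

c

LTS(P): 4 reachable states
  p0 = (c.0 + 0\{a,c})\{a,b} | ((b.0)\{b} | a.0\{a,c}) has moves —a→ p1, —c→ p2
  p1 = (c.0 + 0\{a,c})\{a,b} | ((b.0)\{b} | 0\{a,c}) has moves —c→ p3
  p2 = 0\{a,b} | ((b.0)\{b} | a.0\{a,c}) has moves —a→ p3
  p3 = 0\{a,b} | ((b.0)\{b} | 0\{a,c}) has moves deadlocked
LTS(Q): 2 reachable states
  q0 = (a.0 + 0\{a,c})\{a,b} | ((b.0)\{b} | a.0\{a,c}) has moves —a→ q1
  q1 = (a.0 + 0\{a,c})\{a,b} | ((b.0)\{b} | 0\{a,c}) has moves deadlocked
Executing c from P (initial set {p0}):
  after c @ step 1: {p2}
  — P admits the full trace.
Executing c from Q (initial set {q0}):
  after c @ step 1: no successor for Q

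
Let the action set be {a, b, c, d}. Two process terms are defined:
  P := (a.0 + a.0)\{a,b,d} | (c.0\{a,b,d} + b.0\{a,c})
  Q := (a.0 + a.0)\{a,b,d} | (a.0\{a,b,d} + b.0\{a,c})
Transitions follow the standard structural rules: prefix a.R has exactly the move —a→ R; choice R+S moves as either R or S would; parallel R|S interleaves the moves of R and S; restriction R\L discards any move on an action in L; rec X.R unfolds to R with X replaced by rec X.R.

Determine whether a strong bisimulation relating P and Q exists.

P's transition system — 3 states:
  p0 = (a.0 + a.0)\{a,b,d} | (c.0\{a,b,d} + b.0\{a,c}) → --b--▸ p1, --c--▸ p2
  p1 = (a.0 + a.0)\{a,b,d} | 0\{a,c} → (no moves)
  p2 = (a.0 + a.0)\{a,b,d} | 0\{a,b,d} → (no moves)
Q's transition system — 3 states:
  q0 = (a.0 + a.0)\{a,b,d} | (a.0\{a,b,d} + b.0\{a,c}) → --a--▸ q1, --b--▸ q2
  q1 = (a.0 + a.0)\{a,b,d} | 0\{a,b,d} → (no moves)
  q2 = (a.0 + a.0)\{a,b,d} | 0\{a,c} → (no moves)
Bisimilarity quotient blocks:
  B0 = {p0}
  B1 = {p1, p2, q1, q2}
  B2 = {q0}
p0 ∈ B0, q0 ∈ B2 → different blocks

P ≁ Q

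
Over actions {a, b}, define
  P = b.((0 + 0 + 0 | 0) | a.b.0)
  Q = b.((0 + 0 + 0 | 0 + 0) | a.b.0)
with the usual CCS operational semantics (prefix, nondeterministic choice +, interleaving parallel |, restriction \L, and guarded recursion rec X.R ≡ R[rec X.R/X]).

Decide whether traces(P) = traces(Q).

traces(P) = traces(Q)

Reachable graph of P (4 states):
  s0 = b.((0 + 0 + 0 | 0) | a.b.0) :: -b-> s1
  s1 = (0 + 0 + 0 | 0) | a.b.0 :: -a-> s2
  s2 = (0 + 0 + 0 | 0) | b.0 :: -b-> s3
  s3 = (0 + 0 + 0 | 0) | 0 :: deadlocked
Reachable graph of Q (4 states):
  t0 = b.((0 + 0 + 0 | 0 + 0) | a.b.0) :: -b-> t1
  t1 = (0 + 0 + 0 | 0 + 0) | a.b.0 :: -a-> t2
  t2 = (0 + 0 + 0 | 0 + 0) | b.0 :: -b-> t3
  t3 = (0 + 0 + 0 | 0 + 0) | 0 :: deadlocked
Coarsest stable partition (strong bisimilarity classes):
  B0 = {s0, t0}
  B1 = {s1, t1}
  B2 = {s2, t2}
  B3 = {s3, t3}
s0 ∈ B0, t0 ∈ B0 → same block
Bisimilar ⇒ trace-equivalent.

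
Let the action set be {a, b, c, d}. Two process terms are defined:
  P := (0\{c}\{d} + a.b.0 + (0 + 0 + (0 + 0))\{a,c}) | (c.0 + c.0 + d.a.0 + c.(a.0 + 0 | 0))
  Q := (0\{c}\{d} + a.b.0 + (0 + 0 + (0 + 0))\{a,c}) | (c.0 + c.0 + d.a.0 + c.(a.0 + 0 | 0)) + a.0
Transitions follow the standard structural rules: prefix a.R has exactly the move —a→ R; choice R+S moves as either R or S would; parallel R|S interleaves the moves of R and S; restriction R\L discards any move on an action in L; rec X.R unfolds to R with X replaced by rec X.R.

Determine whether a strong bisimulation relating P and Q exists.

Reachable graph of P (12 states):
  m0 = (0\{c}\{d} + a.b.0 + (0 + 0 + (0 + 0))\{a,c}) | (c.0 + c.0 + d.a.0 + c.(a.0 + 0 | 0)) ⊢ -a-> m1, -c-> m2, -c-> m3, -d-> m4
  m1 = b.0 | (c.0 + c.0 + d.a.0 + c.(a.0 + 0 | 0)) ⊢ -b-> m5, -c-> m6, -c-> m7, -d-> m8
  m2 = (0\{c}\{d} + a.b.0 + (0 + 0 + (0 + 0))\{a,c}) | (a.0 + 0 | 0) ⊢ -a-> m3, -a-> m6
  m3 = (0\{c}\{d} + a.b.0 + (0 + 0 + (0 + 0))\{a,c}) | 0 ⊢ -a-> m7
  m4 = (0\{c}\{d} + a.b.0 + (0 + 0 + (0 + 0))\{a,c}) | a.0 ⊢ -a-> m3, -a-> m8
  m5 = 0 | (c.0 + c.0 + d.a.0 + c.(a.0 + 0 | 0)) ⊢ -c-> m10, -c-> m9, -d-> m11
  m6 = b.0 | (a.0 + 0 | 0) ⊢ -a-> m7, -b-> m9
  m7 = b.0 | 0 ⊢ -b-> m10
  m8 = b.0 | a.0 ⊢ -a-> m7, -b-> m11
  m9 = 0 | (a.0 + 0 | 0) ⊢ -a-> m10
  m10 = 0 | 0 ⊢ ·
  m11 = 0 | a.0 ⊢ -a-> m10
Reachable graph of Q (13 states):
  n0 = (0\{c}\{d} + a.b.0 + (0 + 0 + (0 + 0))\{a,c}) | (c.0 + c.0 + d.a.0 + c.(a.0 + 0 | 0)) + a.0 ⊢ -a-> n1, -a-> n2, -c-> n3, -c-> n4, -d-> n5
  n1 = 0 ⊢ ·
  n2 = b.0 | (c.0 + c.0 + d.a.0 + c.(a.0 + 0 | 0)) ⊢ -b-> n6, -c-> n7, -c-> n8, -d-> n9
  n3 = (0\{c}\{d} + a.b.0 + (0 + 0 + (0 + 0))\{a,c}) | (a.0 + 0 | 0) ⊢ -a-> n4, -a-> n7
  n4 = (0\{c}\{d} + a.b.0 + (0 + 0 + (0 + 0))\{a,c}) | 0 ⊢ -a-> n8
  n5 = (0\{c}\{d} + a.b.0 + (0 + 0 + (0 + 0))\{a,c}) | a.0 ⊢ -a-> n4, -a-> n9
  n6 = 0 | (c.0 + c.0 + d.a.0 + c.(a.0 + 0 | 0)) ⊢ -c-> n10, -c-> n11, -d-> n12
  n7 = b.0 | (a.0 + 0 | 0) ⊢ -a-> n8, -b-> n10
  n8 = b.0 | 0 ⊢ -b-> n11
  n9 = b.0 | a.0 ⊢ -a-> n8, -b-> n12
  n10 = 0 | (a.0 + 0 | 0) ⊢ -a-> n11
  n11 = 0 | 0 ⊢ ·
  n12 = 0 | a.0 ⊢ -a-> n11
Partition-refinement fixed point:
  B0 = {m0}
  B1 = {m2, m4, n3, n5}
  B2 = {m3, n4}
  B3 = {m7, n8}
  B4 = {m10, n1, n11}
  B5 = {m6, m8, n7, n9}
  B6 = {m11, m9, n10, n12}
  B7 = {m1, n2}
  B8 = {m5, n6}
  B9 = {n0}
m0 ∈ B0, n0 ∈ B9 → different blocks

P ≁ Q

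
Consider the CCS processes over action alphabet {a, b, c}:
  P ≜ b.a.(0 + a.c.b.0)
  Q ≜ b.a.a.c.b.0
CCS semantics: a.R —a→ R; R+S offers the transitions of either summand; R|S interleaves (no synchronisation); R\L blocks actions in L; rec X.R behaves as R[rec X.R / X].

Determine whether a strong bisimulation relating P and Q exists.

P's transition system — 6 states:
  s0 = b.a.(0 + a.c.b.0) has moves ··b··> s1
  s1 = a.(0 + a.c.b.0) has moves ··a··> s2
  s2 = 0 + a.c.b.0 has moves ··a··> s3
  s3 = c.b.0 has moves ··c··> s4
  s4 = b.0 has moves ··b··> s5
  s5 = 0 has moves (no moves)
Q's transition system — 6 states:
  t0 = b.a.a.c.b.0 has moves ··b··> t1
  t1 = a.a.c.b.0 has moves ··a··> t2
  t2 = a.c.b.0 has moves ··a··> t3
  t3 = c.b.0 has moves ··c··> t4
  t4 = b.0 has moves ··b··> t5
  t5 = 0 has moves (no moves)
Coarsest stable partition (strong bisimilarity classes):
  B0 = {s0, t0}
  B1 = {s1, t1}
  B2 = {s2, t2}
  B3 = {s3, t3}
  B4 = {s4, t4}
  B5 = {s5, t5}
s0 ∈ B0, t0 ∈ B0 → same block

P ~ Q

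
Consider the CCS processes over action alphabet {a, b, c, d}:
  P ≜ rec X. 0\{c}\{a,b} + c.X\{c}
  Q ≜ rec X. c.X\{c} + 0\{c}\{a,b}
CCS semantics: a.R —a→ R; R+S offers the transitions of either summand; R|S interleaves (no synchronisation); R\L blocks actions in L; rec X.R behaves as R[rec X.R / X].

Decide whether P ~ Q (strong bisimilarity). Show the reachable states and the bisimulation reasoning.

Reachable graph of P (2 states):
  s0 = rec X. 0\{c}\{a,b} + c.X\{c} → --c--▸ s1
  s1 = (rec X. 0\{c}\{a,b} + c.X\{c})\{c} → stopped
Reachable graph of Q (2 states):
  t0 = rec X. c.X\{c} + 0\{c}\{a,b} → --c--▸ t1
  t1 = (rec X. c.X\{c} + 0\{c}\{a,b})\{c} → stopped
Bisimilarity quotient blocks:
  B0 = {s0, t0}
  B1 = {s1, t1}
s0 ∈ B0, t0 ∈ B0 → same block

bisimilar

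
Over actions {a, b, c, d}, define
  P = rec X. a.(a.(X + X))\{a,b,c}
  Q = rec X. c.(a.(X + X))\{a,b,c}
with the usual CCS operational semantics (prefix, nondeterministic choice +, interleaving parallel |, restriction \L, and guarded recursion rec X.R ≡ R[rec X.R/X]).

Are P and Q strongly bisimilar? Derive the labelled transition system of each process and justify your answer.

not bisimilar

LTS(P): 2 reachable states
  s0 = rec X. a.(a.(X + X))\{a,b,c} → —a→ s1
  s1 = (a.((rec X. a.(a.(X + X))\{a,b,c}) + (rec X. a.(a.(X + X))\{a,b,c})))\{a,b,c} → deadlocked
LTS(Q): 2 reachable states
  t0 = rec X. c.(a.(X + X))\{a,b,c} → —c→ t1
  t1 = (a.((rec X. c.(a.(X + X))\{a,b,c}) + (rec X. c.(a.(X + X))\{a,b,c})))\{a,b,c} → deadlocked
Bisimilarity quotient blocks:
  B0 = {s0}
  B1 = {s1, t1}
  B2 = {t0}
s0 ∈ B0, t0 ∈ B2 → different blocks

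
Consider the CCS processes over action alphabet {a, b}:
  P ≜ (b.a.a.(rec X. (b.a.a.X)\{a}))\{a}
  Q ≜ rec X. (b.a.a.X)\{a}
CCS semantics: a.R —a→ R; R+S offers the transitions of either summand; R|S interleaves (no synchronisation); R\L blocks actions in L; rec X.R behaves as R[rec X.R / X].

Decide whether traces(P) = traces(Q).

Reachable graph of P (2 states):
  p0 = (b.a.a.(rec X. (b.a.a.X)\{a}))\{a} has moves =b=> p1
  p1 = (a.a.(rec X. (b.a.a.X)\{a}))\{a} has moves ∅
Reachable graph of Q (2 states):
  q0 = rec X. (b.a.a.X)\{a} has moves =b=> q1
  q1 = (a.a.(rec X. (b.a.a.X)\{a}))\{a} has moves ∅
Partition-refinement fixed point:
  B0 = {p0, q0}
  B1 = {p1, q1}
p0 ∈ B0, q0 ∈ B0 → same block
Bisimilar ⇒ trace-equivalent.

trace-equivalent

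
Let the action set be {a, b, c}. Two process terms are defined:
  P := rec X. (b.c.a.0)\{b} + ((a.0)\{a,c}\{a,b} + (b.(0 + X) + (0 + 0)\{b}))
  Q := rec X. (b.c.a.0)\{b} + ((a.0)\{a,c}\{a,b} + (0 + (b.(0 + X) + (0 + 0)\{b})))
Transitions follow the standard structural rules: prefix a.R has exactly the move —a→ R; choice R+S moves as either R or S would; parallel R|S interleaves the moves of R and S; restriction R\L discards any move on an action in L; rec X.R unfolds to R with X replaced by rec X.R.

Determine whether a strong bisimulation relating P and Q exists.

P ~ Q

Reachable graph of P (2 states):
  m0 = rec X. (b.c.a.0)\{b} + ((a.0)\{a,c}\{a,b} + (b.(0 + X) + (0 + 0)\{b})) :: —b→ m1
  m1 = 0 + (rec X. (b.c.a.0)\{b} + ((a.0)\{a,c}\{a,b} + (b.(0 + X) + (0 + 0)\{b}))) :: —b→ m1
Reachable graph of Q (2 states):
  n0 = rec X. (b.c.a.0)\{b} + ((a.0)\{a,c}\{a,b} + (0 + (b.(0 + X) + (0 + 0)\{b}))) :: —b→ n1
  n1 = 0 + (rec X. (b.c.a.0)\{b} + ((a.0)\{a,c}\{a,b} + (0 + (b.(0 + X) + (0 + 0)\{b})))) :: —b→ n1
Bisimilarity quotient blocks:
  B0 = {m0, m1, n0, n1}
m0 ∈ B0, n0 ∈ B0 → same block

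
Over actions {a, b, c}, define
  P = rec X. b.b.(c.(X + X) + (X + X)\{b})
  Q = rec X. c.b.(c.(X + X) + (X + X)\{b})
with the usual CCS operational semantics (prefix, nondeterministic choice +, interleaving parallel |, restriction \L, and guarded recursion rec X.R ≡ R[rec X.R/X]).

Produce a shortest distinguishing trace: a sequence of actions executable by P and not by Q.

b

LTS(P): 4 reachable states
  p0 = rec X. b.b.(c.(X + X) + (X + X)\{b}) ⊢ --b--▸ p1
  p1 = b.(c.((rec X. b.b.(c.(X + X) + (X + X)\{b})) + (rec X. b.b.(c.(X + X) + (X + X)\{b}))) + ((rec X. b.b.(c.(X + X) + (X + X)\{b})) + (rec X. b.b.(c.(X + X) + (X + X)\{b})))\{b}) ⊢ --b--▸ p2
  p2 = c.((rec X. b.b.(c.(X + X) + (X + X)\{b})) + (rec X. b.b.(c.(X + X) + (X + X)\{b}))) + ((rec X. b.b.(c.(X + X) + (X + X)\{b})) + (rec X. b.b.(c.(X + X) + (X + X)\{b})))\{b} ⊢ --c--▸ p3
  p3 = (rec X. b.b.(c.(X + X) + (X + X)\{b})) + (rec X. b.b.(c.(X + X) + (X + X)\{b})) ⊢ --b--▸ p1
LTS(Q): 5 reachable states
  q0 = rec X. c.b.(c.(X + X) + (X + X)\{b}) ⊢ --c--▸ q1
  q1 = b.(c.((rec X. c.b.(c.(X + X) + (X + X)\{b})) + (rec X. c.b.(c.(X + X) + (X + X)\{b}))) + ((rec X. c.b.(c.(X + X) + (X + X)\{b})) + (rec X. c.b.(c.(X + X) + (X + X)\{b})))\{b}) ⊢ --b--▸ q2
  q2 = c.((rec X. c.b.(c.(X + X) + (X + X)\{b})) + (rec X. c.b.(c.(X + X) + (X + X)\{b}))) + ((rec X. c.b.(c.(X + X) + (X + X)\{b})) + (rec X. c.b.(c.(X + X) + (X + X)\{b})))\{b} ⊢ --c--▸ q3, --c--▸ q4
  q3 = (b.(c.((rec X. c.b.(c.(X + X) + (X + X)\{b})) + (rec X. c.b.(c.(X + X) + (X + X)\{b}))) + ((rec X. c.b.(c.(X + X) + (X + X)\{b})) + (rec X. c.b.(c.(X + X) + (X + X)\{b})))\{b}))\{b} ⊢ stopped
  q4 = (rec X. c.b.(c.(X + X) + (X + X)\{b})) + (rec X. c.b.(c.(X + X) + (X + X)\{b})) ⊢ --c--▸ q1
Executing b from P (initial set {p0}):
  after b @ step 1: {p1}
  ✓ P
Executing b from Q (initial set {q0}):
  after b @ step 1: ∅ (Q stuck)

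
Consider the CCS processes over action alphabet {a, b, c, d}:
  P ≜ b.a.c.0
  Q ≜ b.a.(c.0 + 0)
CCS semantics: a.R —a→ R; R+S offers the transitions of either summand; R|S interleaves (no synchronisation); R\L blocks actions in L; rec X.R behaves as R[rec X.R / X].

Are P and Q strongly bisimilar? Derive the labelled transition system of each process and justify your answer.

P's transition system — 4 states:
  m0 = b.a.c.0 ⊢ -b-> m1
  m1 = a.c.0 ⊢ -a-> m2
  m2 = c.0 ⊢ -c-> m3
  m3 = 0 ⊢ deadlocked
Q's transition system — 4 states:
  n0 = b.a.(c.0 + 0) ⊢ -b-> n1
  n1 = a.(c.0 + 0) ⊢ -a-> n2
  n2 = c.0 + 0 ⊢ -c-> n3
  n3 = 0 ⊢ deadlocked
Coarsest stable partition (strong bisimilarity classes):
  B0 = {m0, n0}
  B1 = {m1, n1}
  B2 = {m2, n2}
  B3 = {m3, n3}
m0 ∈ B0, n0 ∈ B0 → same block

YES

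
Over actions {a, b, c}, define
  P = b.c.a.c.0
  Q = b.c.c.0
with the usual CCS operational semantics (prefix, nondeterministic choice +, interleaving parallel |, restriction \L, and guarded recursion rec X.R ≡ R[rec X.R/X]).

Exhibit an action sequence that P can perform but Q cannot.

P's transition system — 5 states:
  s0 = b.c.a.c.0 ⊢ ··b··> s1
  s1 = c.a.c.0 ⊢ ··c··> s2
  s2 = a.c.0 ⊢ ··a··> s3
  s3 = c.0 ⊢ ··c··> s4
  s4 = 0 ⊢ (no moves)
Q's transition system — 4 states:
  t0 = b.c.c.0 ⊢ ··b··> t1
  t1 = c.c.0 ⊢ ··c··> t2
  t2 = c.0 ⊢ ··c··> t3
  t3 = 0 ⊢ (no moves)
Run σ = ⟨bca⟩ on P: start {s0}
  after b @ step 1: {s1}
  after c @ step 2: {s2}
  after a @ step 3: {s3}
  — P admits the full trace.
Run σ = ⟨bca⟩ on Q: start {t0}
  after b @ step 1: {t1}
  after c @ step 2: {t2}
  after a @ step 3: ∅  — Q cannot continue

bca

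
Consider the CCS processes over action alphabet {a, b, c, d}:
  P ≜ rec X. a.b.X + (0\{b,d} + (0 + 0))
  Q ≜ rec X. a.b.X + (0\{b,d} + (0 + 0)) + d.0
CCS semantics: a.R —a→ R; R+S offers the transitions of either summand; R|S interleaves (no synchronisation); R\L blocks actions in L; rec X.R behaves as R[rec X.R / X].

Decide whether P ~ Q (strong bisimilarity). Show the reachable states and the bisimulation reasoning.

NO

P's transition system — 2 states:
  u0 = rec X. a.b.X + (0\{b,d} + (0 + 0)) → -a-> u1
  u1 = b.(rec X. a.b.X + (0\{b,d} + (0 + 0))) → -b-> u0
Q's transition system — 3 states:
  v0 = rec X. a.b.X + (0\{b,d} + (0 + 0)) + d.0 → -a-> v1, -d-> v2
  v1 = b.(rec X. a.b.X + (0\{b,d} + (0 + 0)) + d.0) → -b-> v0
  v2 = 0 → ∅
Partition-refinement fixed point:
  B0 = {u0}
  B1 = {u1}
  B2 = {v0}
  B3 = {v1}
  B4 = {v2}
u0 ∈ B0, v0 ∈ B2 → different blocks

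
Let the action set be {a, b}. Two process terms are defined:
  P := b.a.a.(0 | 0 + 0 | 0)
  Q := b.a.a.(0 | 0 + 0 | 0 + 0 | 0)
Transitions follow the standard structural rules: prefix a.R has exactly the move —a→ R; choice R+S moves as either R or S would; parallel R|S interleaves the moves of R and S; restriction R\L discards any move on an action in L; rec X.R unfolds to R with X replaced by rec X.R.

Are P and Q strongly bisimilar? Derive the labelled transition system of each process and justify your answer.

YES

Reachable graph of P (4 states):
  s0 = b.a.a.(0 | 0 + 0 | 0) has moves --b--▸ s1
  s1 = a.a.(0 | 0 + 0 | 0) has moves --a--▸ s2
  s2 = a.(0 | 0 + 0 | 0) has moves --a--▸ s3
  s3 = 0 | 0 + 0 | 0 has moves deadlocked
Reachable graph of Q (4 states):
  t0 = b.a.a.(0 | 0 + 0 | 0 + 0 | 0) has moves --b--▸ t1
  t1 = a.a.(0 | 0 + 0 | 0 + 0 | 0) has moves --a--▸ t2
  t2 = a.(0 | 0 + 0 | 0 + 0 | 0) has moves --a--▸ t3
  t3 = 0 | 0 + 0 | 0 + 0 | 0 has moves deadlocked
Bisimilarity quotient blocks:
  B0 = {s0, t0}
  B1 = {s1, t1}
  B2 = {s2, t2}
  B3 = {s3, t3}
s0 ∈ B0, t0 ∈ B0 → same block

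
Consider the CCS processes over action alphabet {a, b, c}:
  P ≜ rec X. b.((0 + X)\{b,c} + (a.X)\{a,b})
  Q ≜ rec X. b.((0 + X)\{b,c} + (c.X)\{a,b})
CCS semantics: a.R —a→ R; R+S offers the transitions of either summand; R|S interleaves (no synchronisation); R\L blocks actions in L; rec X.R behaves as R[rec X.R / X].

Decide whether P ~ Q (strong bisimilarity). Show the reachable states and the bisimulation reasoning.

P's transition system — 2 states:
  p0 = rec X. b.((0 + X)\{b,c} + (a.X)\{a,b}) has moves --b--▸ p1
  p1 = (0 + (rec X. b.((0 + X)\{b,c} + (a.X)\{a,b})))\{b,c} + (a.(rec X. b.((0 + X)\{b,c} + (a.X)\{a,b})))\{a,b} has moves (no moves)
Q's transition system — 3 states:
  q0 = rec X. b.((0 + X)\{b,c} + (c.X)\{a,b}) has moves --b--▸ q1
  q1 = (0 + (rec X. b.((0 + X)\{b,c} + (c.X)\{a,b})))\{b,c} + (c.(rec X. b.((0 + X)\{b,c} + (c.X)\{a,b})))\{a,b} has moves --c--▸ q2
  q2 = (rec X. b.((0 + X)\{b,c} + (c.X)\{a,b}))\{a,b} has moves (no moves)
Bisimilarity quotient blocks:
  B0 = {p0}
  B1 = {p1, q2}
  B2 = {q0}
  B3 = {q1}
p0 ∈ B0, q0 ∈ B2 → different blocks

NO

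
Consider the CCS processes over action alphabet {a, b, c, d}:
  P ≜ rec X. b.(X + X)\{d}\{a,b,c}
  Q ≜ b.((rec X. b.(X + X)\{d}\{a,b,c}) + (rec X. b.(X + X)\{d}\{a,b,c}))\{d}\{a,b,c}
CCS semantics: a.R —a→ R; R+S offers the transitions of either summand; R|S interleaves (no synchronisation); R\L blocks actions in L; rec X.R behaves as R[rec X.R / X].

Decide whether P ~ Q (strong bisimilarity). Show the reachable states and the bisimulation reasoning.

P's transition system — 2 states:
  m0 = rec X. b.(X + X)\{d}\{a,b,c} :: —b→ m1
  m1 = ((rec X. b.(X + X)\{d}\{a,b,c}) + (rec X. b.(X + X)\{d}\{a,b,c}))\{d}\{a,b,c} :: stopped
Q's transition system — 2 states:
  n0 = b.((rec X. b.(X + X)\{d}\{a,b,c}) + (rec X. b.(X + X)\{d}\{a,b,c}))\{d}\{a,b,c} :: —b→ n1
  n1 = ((rec X. b.(X + X)\{d}\{a,b,c}) + (rec X. b.(X + X)\{d}\{a,b,c}))\{d}\{a,b,c} :: stopped
Coarsest stable partition (strong bisimilarity classes):
  B0 = {m0, n0}
  B1 = {m1, n1}
m0 ∈ B0, n0 ∈ B0 → same block

bisimilar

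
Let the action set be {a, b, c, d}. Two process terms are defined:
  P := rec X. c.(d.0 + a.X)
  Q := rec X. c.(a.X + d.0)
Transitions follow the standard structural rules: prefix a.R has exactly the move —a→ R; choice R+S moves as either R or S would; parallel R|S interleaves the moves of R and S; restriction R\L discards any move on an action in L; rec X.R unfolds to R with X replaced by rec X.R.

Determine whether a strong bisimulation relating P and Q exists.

YES

P's transition system — 3 states:
  m0 = rec X. c.(d.0 + a.X) has moves -c-> m1
  m1 = d.0 + a.(rec X. c.(d.0 + a.X)) has moves -a-> m0, -d-> m2
  m2 = 0 has moves deadlocked
Q's transition system — 3 states:
  n0 = rec X. c.(a.X + d.0) has moves -c-> n1
  n1 = a.(rec X. c.(a.X + d.0)) + d.0 has moves -a-> n0, -d-> n2
  n2 = 0 has moves deadlocked
Bisimilarity quotient blocks:
  B0 = {m0, n0}
  B1 = {m1, n1}
  B2 = {m2, n2}
m0 ∈ B0, n0 ∈ B0 → same block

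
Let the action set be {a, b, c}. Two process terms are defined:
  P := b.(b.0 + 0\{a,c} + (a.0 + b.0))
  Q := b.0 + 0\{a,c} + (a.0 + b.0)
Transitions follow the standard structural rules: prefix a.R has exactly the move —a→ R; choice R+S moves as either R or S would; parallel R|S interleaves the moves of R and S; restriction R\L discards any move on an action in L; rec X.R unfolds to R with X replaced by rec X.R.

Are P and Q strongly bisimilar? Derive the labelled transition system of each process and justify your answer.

not bisimilar

Reachable graph of P (3 states):
  s0 = b.(b.0 + 0\{a,c} + (a.0 + b.0)) → --b--▸ s1
  s1 = b.0 + 0\{a,c} + (a.0 + b.0) → --a--▸ s2, --b--▸ s2
  s2 = 0 → deadlocked
Reachable graph of Q (2 states):
  t0 = b.0 + 0\{a,c} + (a.0 + b.0) → --a--▸ t1, --b--▸ t1
  t1 = 0 → deadlocked
Coarsest stable partition (strong bisimilarity classes):
  B0 = {s0}
  B1 = {s1, t0}
  B2 = {s2, t1}
s0 ∈ B0, t0 ∈ B1 → different blocks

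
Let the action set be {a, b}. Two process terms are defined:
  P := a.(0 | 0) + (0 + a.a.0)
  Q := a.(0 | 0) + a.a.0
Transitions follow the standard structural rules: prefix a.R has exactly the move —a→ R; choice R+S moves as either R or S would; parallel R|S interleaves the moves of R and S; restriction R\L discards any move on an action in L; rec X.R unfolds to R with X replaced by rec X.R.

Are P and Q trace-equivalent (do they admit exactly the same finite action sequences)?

trace-equivalent

LTS(P): 4 reachable states
  u0 = a.(0 | 0) + (0 + a.a.0) → -a-> u1, -a-> u2
  u1 = 0 | 0 → deadlocked
  u2 = a.0 → -a-> u3
  u3 = 0 → deadlocked
LTS(Q): 4 reachable states
  v0 = a.(0 | 0) + a.a.0 → -a-> v1, -a-> v2
  v1 = 0 | 0 → deadlocked
  v2 = a.0 → -a-> v3
  v3 = 0 → deadlocked
Bisimilarity quotient blocks:
  B0 = {u0, v0}
  B1 = {u1, u3, v1, v3}
  B2 = {u2, v2}
u0 ∈ B0, v0 ∈ B0 → same block
Bisimilar ⇒ trace-equivalent.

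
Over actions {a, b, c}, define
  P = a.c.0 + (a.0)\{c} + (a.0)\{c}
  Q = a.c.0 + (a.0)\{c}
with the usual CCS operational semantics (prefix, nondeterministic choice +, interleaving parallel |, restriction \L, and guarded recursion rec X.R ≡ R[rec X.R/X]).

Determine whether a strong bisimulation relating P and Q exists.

YES

Reachable graph of P (4 states):
  m0 = a.c.0 + (a.0)\{c} + (a.0)\{c} :: ··a··> m1, ··a··> m2
  m1 = 0\{c} :: deadlocked
  m2 = c.0 :: ··c··> m3
  m3 = 0 :: deadlocked
Reachable graph of Q (4 states):
  n0 = a.c.0 + (a.0)\{c} :: ··a··> n1, ··a··> n2
  n1 = 0\{c} :: deadlocked
  n2 = c.0 :: ··c··> n3
  n3 = 0 :: deadlocked
Bisimilarity quotient blocks:
  B0 = {m0, n0}
  B1 = {m2, n2}
  B2 = {m1, m3, n1, n3}
m0 ∈ B0, n0 ∈ B0 → same block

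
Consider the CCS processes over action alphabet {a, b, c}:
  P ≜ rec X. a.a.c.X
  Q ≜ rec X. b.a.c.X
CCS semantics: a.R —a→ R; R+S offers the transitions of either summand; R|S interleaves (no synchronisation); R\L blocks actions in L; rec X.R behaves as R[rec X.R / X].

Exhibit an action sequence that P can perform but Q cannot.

a

P's transition system — 3 states:
  u0 = rec X. a.a.c.X | ··a··> u1
  u1 = a.c.(rec X. a.a.c.X) | ··a··> u2
  u2 = c.(rec X. a.a.c.X) | ··c··> u0
Q's transition system — 3 states:
  v0 = rec X. b.a.c.X | ··b··> v1
  v1 = a.c.(rec X. b.a.c.X) | ··a··> v2
  v2 = c.(rec X. b.a.c.X) | ··c··> v0
Trace ⟨a⟩ through P, begin at {u0}:
  step 1 (a): {u1}
  ✓ P
Trace ⟨a⟩ through Q, begin at {v0}:
  step 1 (a): no successor for Q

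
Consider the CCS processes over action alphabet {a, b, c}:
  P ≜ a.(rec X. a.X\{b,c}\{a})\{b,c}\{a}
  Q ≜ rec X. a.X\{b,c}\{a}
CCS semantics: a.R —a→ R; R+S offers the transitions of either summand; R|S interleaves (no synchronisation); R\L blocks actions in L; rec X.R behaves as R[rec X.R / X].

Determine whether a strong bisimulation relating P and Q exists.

Reachable graph of P (2 states):
  p0 = a.(rec X. a.X\{b,c}\{a})\{b,c}\{a} → ··a··> p1
  p1 = (rec X. a.X\{b,c}\{a})\{b,c}\{a} → deadlocked
Reachable graph of Q (2 states):
  q0 = rec X. a.X\{b,c}\{a} → ··a··> q1
  q1 = (rec X. a.X\{b,c}\{a})\{b,c}\{a} → deadlocked
Bisimilarity quotient blocks:
  B0 = {p0, q0}
  B1 = {p1, q1}
p0 ∈ B0, q0 ∈ B0 → same block

P ~ Q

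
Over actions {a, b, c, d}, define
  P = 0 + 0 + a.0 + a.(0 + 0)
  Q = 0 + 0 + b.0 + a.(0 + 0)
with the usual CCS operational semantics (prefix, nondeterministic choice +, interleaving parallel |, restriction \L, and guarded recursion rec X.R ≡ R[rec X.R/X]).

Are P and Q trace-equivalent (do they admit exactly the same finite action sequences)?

Reachable graph of P (3 states):
  m0 = 0 + 0 + a.0 + a.(0 + 0) :: —a→ m1, —a→ m2
  m1 = 0 :: ∅
  m2 = 0 + 0 :: ∅
Reachable graph of Q (3 states):
  n0 = 0 + 0 + b.0 + a.(0 + 0) :: —a→ n1, —b→ n2
  n1 = 0 + 0 :: ∅
  n2 = 0 :: ∅
Trace ⟨b⟩ through Q, begin at {n0}:
  [1] b ⇒ {n2}
  Q completes σ.
Trace ⟨b⟩ through P, begin at {m0}:
  [1] b ⇒ ∅ (P stuck)

NO — witness ⟨b⟩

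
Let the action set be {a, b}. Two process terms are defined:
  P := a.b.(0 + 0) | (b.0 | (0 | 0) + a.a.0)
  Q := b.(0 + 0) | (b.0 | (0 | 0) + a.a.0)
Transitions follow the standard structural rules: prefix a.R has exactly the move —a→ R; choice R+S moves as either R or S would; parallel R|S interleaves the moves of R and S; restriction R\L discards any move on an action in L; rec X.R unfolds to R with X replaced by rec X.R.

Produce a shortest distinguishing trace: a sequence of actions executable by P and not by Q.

P's transition system — 12 states:
  m0 = a.b.(0 + 0) | (b.0 | (0 | 0) + a.a.0) :: --a--▸ m1, --a--▸ m2, --b--▸ m3
  m1 = a.b.(0 + 0) | a.0 :: --a--▸ m4, --a--▸ m5
  m2 = b.(0 + 0) | (b.0 | (0 | 0) + a.a.0) :: --a--▸ m5, --b--▸ m6, --b--▸ m7
  m3 = a.b.(0 + 0) | (0 | (0 | 0)) :: --a--▸ m7
  m4 = a.b.(0 + 0) | 0 :: --a--▸ m8
  m5 = b.(0 + 0) | a.0 :: --a--▸ m8, --b--▸ m9
  m6 = (0 + 0) | (b.0 | (0 | 0) + a.a.0) :: --a--▸ m9, --b--▸ m10
  m7 = b.(0 + 0) | (0 | (0 | 0)) :: --b--▸ m10
  m8 = b.(0 + 0) | 0 :: --b--▸ m11
  m9 = (0 + 0) | a.0 :: --a--▸ m11
  m10 = (0 + 0) | (0 | (0 | 0)) :: ∅
  m11 = (0 + 0) | 0 :: ∅
Q's transition system — 8 states:
  n0 = b.(0 + 0) | (b.0 | (0 | 0) + a.a.0) :: --a--▸ n1, --b--▸ n2, --b--▸ n3
  n1 = b.(0 + 0) | a.0 :: --a--▸ n4, --b--▸ n5
  n2 = (0 + 0) | (b.0 | (0 | 0) + a.a.0) :: --a--▸ n5, --b--▸ n6
  n3 = b.(0 + 0) | (0 | (0 | 0)) :: --b--▸ n6
  n4 = b.(0 + 0) | 0 :: --b--▸ n7
  n5 = (0 + 0) | a.0 :: --a--▸ n7
  n6 = (0 + 0) | (0 | (0 | 0)) :: ∅
  n7 = (0 + 0) | 0 :: ∅
Trace ⟨aaa⟩ through P, begin at {m0}:
  [1] a ⇒ {m1, m2}
  [2] a ⇒ {m4, m5}
  [3] a ⇒ {m8}
  ✓ P
Trace ⟨aaa⟩ through Q, begin at {n0}:
  [1] a ⇒ {n1}
  [2] a ⇒ {n4}
  [3] a ⇒ ∅ (Q stuck)

aaa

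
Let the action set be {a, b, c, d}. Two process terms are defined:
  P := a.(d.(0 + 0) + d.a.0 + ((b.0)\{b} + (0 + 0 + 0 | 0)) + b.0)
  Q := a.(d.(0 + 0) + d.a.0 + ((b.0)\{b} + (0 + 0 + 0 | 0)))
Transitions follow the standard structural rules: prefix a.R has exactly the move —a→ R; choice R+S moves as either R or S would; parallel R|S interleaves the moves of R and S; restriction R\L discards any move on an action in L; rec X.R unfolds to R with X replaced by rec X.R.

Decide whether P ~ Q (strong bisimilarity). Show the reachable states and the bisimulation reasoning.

not bisimilar

P's transition system — 5 states:
  s0 = a.(d.(0 + 0) + d.a.0 + ((b.0)\{b} + (0 + 0 + 0 | 0)) + b.0) has moves =a=> s1
  s1 = d.(0 + 0) + d.a.0 + ((b.0)\{b} + (0 + 0 + 0 | 0)) + b.0 has moves =b=> s2, =d=> s3, =d=> s4
  s2 = 0 has moves stopped
  s3 = 0 + 0 has moves stopped
  s4 = a.0 has moves =a=> s2
Q's transition system — 5 states:
  t0 = a.(d.(0 + 0) + d.a.0 + ((b.0)\{b} + (0 + 0 + 0 | 0))) has moves =a=> t1
  t1 = d.(0 + 0) + d.a.0 + ((b.0)\{b} + (0 + 0 + 0 | 0)) has moves =d=> t2, =d=> t3
  t2 = 0 + 0 has moves stopped
  t3 = a.0 has moves =a=> t4
  t4 = 0 has moves stopped
Coarsest stable partition (strong bisimilarity classes):
  B0 = {s0}
  B1 = {s1}
  B2 = {s4, t3}
  B3 = {s2, s3, t2, t4}
  B4 = {t0}
  B5 = {t1}
s0 ∈ B0, t0 ∈ B4 → different blocks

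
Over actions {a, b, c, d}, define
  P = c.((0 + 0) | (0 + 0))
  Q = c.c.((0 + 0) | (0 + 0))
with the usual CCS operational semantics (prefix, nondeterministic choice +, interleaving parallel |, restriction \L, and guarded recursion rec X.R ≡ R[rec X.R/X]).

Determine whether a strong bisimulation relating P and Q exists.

LTS(P): 2 reachable states
  s0 = c.((0 + 0) | (0 + 0)) | —c→ s1
  s1 = (0 + 0) | (0 + 0) | ∅
LTS(Q): 3 reachable states
  t0 = c.c.((0 + 0) | (0 + 0)) | —c→ t1
  t1 = c.((0 + 0) | (0 + 0)) | —c→ t2
  t2 = (0 + 0) | (0 + 0) | ∅
Bisimilarity quotient blocks:
  B0 = {s0, t1}
  B1 = {s1, t2}
  B2 = {t0}
s0 ∈ B0, t0 ∈ B2 → different blocks

NO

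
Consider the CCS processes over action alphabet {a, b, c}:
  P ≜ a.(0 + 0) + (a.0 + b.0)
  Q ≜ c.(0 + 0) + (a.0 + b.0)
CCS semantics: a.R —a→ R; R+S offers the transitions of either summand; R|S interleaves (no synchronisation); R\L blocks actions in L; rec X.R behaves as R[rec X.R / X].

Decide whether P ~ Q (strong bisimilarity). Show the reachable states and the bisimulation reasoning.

LTS(P): 3 reachable states
  s0 = a.(0 + 0) + (a.0 + b.0) → ··a··> s1, ··a··> s2, ··b··> s1
  s1 = 0 → deadlocked
  s2 = 0 + 0 → deadlocked
LTS(Q): 3 reachable states
  t0 = c.(0 + 0) + (a.0 + b.0) → ··a··> t1, ··b··> t1, ··c··> t2
  t1 = 0 → deadlocked
  t2 = 0 + 0 → deadlocked
Coarsest stable partition (strong bisimilarity classes):
  B0 = {s0}
  B1 = {s1, s2, t1, t2}
  B2 = {t0}
s0 ∈ B0, t0 ∈ B2 → different blocks

P ≁ Q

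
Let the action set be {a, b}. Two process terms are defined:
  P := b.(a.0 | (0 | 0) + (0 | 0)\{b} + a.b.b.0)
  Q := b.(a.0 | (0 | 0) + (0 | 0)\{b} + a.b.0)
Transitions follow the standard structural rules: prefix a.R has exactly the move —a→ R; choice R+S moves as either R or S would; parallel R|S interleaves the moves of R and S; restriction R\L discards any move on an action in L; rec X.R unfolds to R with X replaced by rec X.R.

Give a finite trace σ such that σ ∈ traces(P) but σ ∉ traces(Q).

babb

Reachable graph of P (6 states):
  s0 = b.(a.0 | (0 | 0) + (0 | 0)\{b} + a.b.b.0) :: =b=> s1
  s1 = a.0 | (0 | 0) + (0 | 0)\{b} + a.b.b.0 :: =a=> s2, =a=> s3
  s2 = 0 | (0 | 0) :: deadlocked
  s3 = b.b.0 :: =b=> s4
  s4 = b.0 :: =b=> s5
  s5 = 0 :: deadlocked
Reachable graph of Q (5 states):
  t0 = b.(a.0 | (0 | 0) + (0 | 0)\{b} + a.b.0) :: =b=> t1
  t1 = a.0 | (0 | 0) + (0 | 0)\{b} + a.b.0 :: =a=> t2, =a=> t3
  t2 = 0 | (0 | 0) :: deadlocked
  t3 = b.0 :: =b=> t4
  t4 = 0 :: deadlocked
Trace ⟨babb⟩ through P, begin at {s0}:
  step 1 (b): {s1}
  step 2 (a): {s2, s3}
  step 3 (b): {s4}
  step 4 (b): {s5}
  P completes σ.
Trace ⟨babb⟩ through Q, begin at {t0}:
  step 1 (b): {t1}
  step 2 (a): {t2, t3}
  step 3 (b): {t4}
  step 4 (b): no successor for Q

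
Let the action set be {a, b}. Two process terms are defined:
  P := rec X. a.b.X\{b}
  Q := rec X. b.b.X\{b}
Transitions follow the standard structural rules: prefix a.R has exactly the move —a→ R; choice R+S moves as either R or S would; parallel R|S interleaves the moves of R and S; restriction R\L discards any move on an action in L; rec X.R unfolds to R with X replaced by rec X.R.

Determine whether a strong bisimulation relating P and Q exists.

P ≁ Q

Reachable graph of P (4 states):
  s0 = rec X. a.b.X\{b} → =a=> s1
  s1 = b.(rec X. a.b.X\{b})\{b} → =b=> s2
  s2 = (rec X. a.b.X\{b})\{b} → =a=> s3
  s3 = (b.(rec X. a.b.X\{b})\{b})\{b} → (no moves)
Reachable graph of Q (3 states):
  t0 = rec X. b.b.X\{b} → =b=> t1
  t1 = b.(rec X. b.b.X\{b})\{b} → =b=> t2
  t2 = (rec X. b.b.X\{b})\{b} → (no moves)
Coarsest stable partition (strong bisimilarity classes):
  B0 = {s0}
  B1 = {s1}
  B2 = {s2}
  B3 = {s3, t2}
  B4 = {t0}
  B5 = {t1}
s0 ∈ B0, t0 ∈ B4 → different blocks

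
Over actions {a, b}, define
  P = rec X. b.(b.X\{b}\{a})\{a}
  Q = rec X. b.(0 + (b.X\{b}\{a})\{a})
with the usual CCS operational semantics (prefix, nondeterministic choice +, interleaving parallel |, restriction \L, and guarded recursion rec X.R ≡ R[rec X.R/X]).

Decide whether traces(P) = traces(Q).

LTS(P): 3 reachable states
  s0 = rec X. b.(b.X\{b}\{a})\{a} ⊢ —b→ s1
  s1 = (b.(rec X. b.(b.X\{b}\{a})\{a})\{b}\{a})\{a} ⊢ —b→ s2
  s2 = (rec X. b.(b.X\{b}\{a})\{a})\{b}\{a}\{a} ⊢ ·
LTS(Q): 3 reachable states
  t0 = rec X. b.(0 + (b.X\{b}\{a})\{a}) ⊢ —b→ t1
  t1 = 0 + (b.(rec X. b.(0 + (b.X\{b}\{a})\{a}))\{b}\{a})\{a} ⊢ —b→ t2
  t2 = (rec X. b.(0 + (b.X\{b}\{a})\{a}))\{b}\{a}\{a} ⊢ ·
Bisimilarity quotient blocks:
  B0 = {s0, t0}
  B1 = {s1, t1}
  B2 = {s2, t2}
s0 ∈ B0, t0 ∈ B0 → same block
Bisimilar ⇒ trace-equivalent.

traces(P) = traces(Q)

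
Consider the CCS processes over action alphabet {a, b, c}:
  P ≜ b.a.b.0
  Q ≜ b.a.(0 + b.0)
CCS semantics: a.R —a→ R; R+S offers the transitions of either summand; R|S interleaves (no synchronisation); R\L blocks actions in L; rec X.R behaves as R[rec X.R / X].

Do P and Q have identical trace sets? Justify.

YES

P's transition system — 4 states:
  p0 = b.a.b.0 | -b-> p1
  p1 = a.b.0 | -a-> p2
  p2 = b.0 | -b-> p3
  p3 = 0 | (no moves)
Q's transition system — 4 states:
  q0 = b.a.(0 + b.0) | -b-> q1
  q1 = a.(0 + b.0) | -a-> q2
  q2 = 0 + b.0 | -b-> q3
  q3 = 0 | (no moves)
Partition-refinement fixed point:
  B0 = {p0, q0}
  B1 = {p1, q1}
  B2 = {p2, q2}
  B3 = {p3, q3}
p0 ∈ B0, q0 ∈ B0 → same block
Bisimilar ⇒ trace-equivalent.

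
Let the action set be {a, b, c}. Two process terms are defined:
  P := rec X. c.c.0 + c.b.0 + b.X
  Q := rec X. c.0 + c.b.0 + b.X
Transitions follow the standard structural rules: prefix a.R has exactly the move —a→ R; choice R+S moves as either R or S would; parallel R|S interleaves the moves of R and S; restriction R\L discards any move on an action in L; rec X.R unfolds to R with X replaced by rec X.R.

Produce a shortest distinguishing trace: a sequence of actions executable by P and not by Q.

Reachable graph of P (4 states):
  p0 = rec X. c.c.0 + c.b.0 + b.X has moves —b→ p0, —c→ p1, —c→ p2
  p1 = b.0 has moves —b→ p3
  p2 = c.0 has moves —c→ p3
  p3 = 0 has moves ·
Reachable graph of Q (3 states):
  q0 = rec X. c.0 + c.b.0 + b.X has moves —b→ q0, —c→ q1, —c→ q2
  q1 = 0 has moves ·
  q2 = b.0 has moves —b→ q1
Run σ = ⟨cc⟩ on P: start {p0}
  step 1 (c): {p1, p2}
  step 2 (c): {p3}
  — P admits the full trace.
Run σ = ⟨cc⟩ on Q: start {q0}
  step 1 (c): {q1, q2}
  step 2 (c): ∅ (Q stuck)

cc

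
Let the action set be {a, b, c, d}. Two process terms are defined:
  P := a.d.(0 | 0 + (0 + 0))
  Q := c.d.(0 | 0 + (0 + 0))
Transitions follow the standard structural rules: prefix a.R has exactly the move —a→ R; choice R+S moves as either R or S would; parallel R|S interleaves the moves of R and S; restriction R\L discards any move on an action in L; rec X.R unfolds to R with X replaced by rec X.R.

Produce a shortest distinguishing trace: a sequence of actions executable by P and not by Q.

Reachable graph of P (3 states):
  s0 = a.d.(0 | 0 + (0 + 0)) :: --a--▸ s1
  s1 = d.(0 | 0 + (0 + 0)) :: --d--▸ s2
  s2 = 0 | 0 + (0 + 0) :: ·
Reachable graph of Q (3 states):
  t0 = c.d.(0 | 0 + (0 + 0)) :: --c--▸ t1
  t1 = d.(0 | 0 + (0 + 0)) :: --d--▸ t2
  t2 = 0 | 0 + (0 + 0) :: ·
Executing a from P (initial set {s0}):
  step 1 (a): {s1}
  — P admits the full trace.
Executing a from Q (initial set {t0}):
  step 1 (a): ∅  — Q cannot continue

a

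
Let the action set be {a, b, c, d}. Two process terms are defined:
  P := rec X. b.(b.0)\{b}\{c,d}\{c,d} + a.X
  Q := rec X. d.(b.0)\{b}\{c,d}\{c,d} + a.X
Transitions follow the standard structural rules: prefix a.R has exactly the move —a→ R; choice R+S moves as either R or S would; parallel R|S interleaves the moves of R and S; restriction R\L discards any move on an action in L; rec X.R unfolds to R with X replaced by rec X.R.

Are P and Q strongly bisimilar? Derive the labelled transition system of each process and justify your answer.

not bisimilar

Reachable graph of P (2 states):
  u0 = rec X. b.(b.0)\{b}\{c,d}\{c,d} + a.X | -a-> u0, -b-> u1
  u1 = (b.0)\{b}\{c,d}\{c,d} | ∅
Reachable graph of Q (2 states):
  v0 = rec X. d.(b.0)\{b}\{c,d}\{c,d} + a.X | -a-> v0, -d-> v1
  v1 = (b.0)\{b}\{c,d}\{c,d} | ∅
Coarsest stable partition (strong bisimilarity classes):
  B0 = {u0}
  B1 = {u1, v1}
  B2 = {v0}
u0 ∈ B0, v0 ∈ B2 → different blocks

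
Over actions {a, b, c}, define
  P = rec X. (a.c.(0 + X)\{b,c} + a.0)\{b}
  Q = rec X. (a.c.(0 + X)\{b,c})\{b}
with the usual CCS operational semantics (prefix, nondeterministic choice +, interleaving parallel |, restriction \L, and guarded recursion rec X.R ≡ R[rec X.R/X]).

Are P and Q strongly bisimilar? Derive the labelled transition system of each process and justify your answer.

not bisimilar

Reachable graph of P (6 states):
  u0 = rec X. (a.c.(0 + X)\{b,c} + a.0)\{b} :: ··a··> u1, ··a··> u2
  u1 = (c.(0 + (rec X. (a.c.(0 + X)\{b,c} + a.0)\{b}))\{b,c})\{b} :: ··c··> u3
  u2 = 0\{b} :: (no moves)
  u3 = (0 + (rec X. (a.c.(0 + X)\{b,c} + a.0)\{b}))\{b,c}\{b} :: ··a··> u4, ··a··> u5
  u4 = (c.(0 + (rec X. (a.c.(0 + X)\{b,c} + a.0)\{b}))\{b,c})\{b}\{b,c}\{b} :: (no moves)
  u5 = 0\{b}\{b,c}\{b} :: (no moves)
Reachable graph of Q (4 states):
  v0 = rec X. (a.c.(0 + X)\{b,c})\{b} :: ··a··> v1
  v1 = (c.(0 + (rec X. (a.c.(0 + X)\{b,c})\{b}))\{b,c})\{b} :: ··c··> v2
  v2 = (0 + (rec X. (a.c.(0 + X)\{b,c})\{b}))\{b,c}\{b} :: ··a··> v3
  v3 = (c.(0 + (rec X. (a.c.(0 + X)\{b,c})\{b}))\{b,c})\{b}\{b,c}\{b} :: (no moves)
Coarsest stable partition (strong bisimilarity classes):
  B0 = {u0}
  B1 = {u2, u4, u5, v3}
  B2 = {u1, v1}
  B3 = {u3, v2}
  B4 = {v0}
u0 ∈ B0, v0 ∈ B4 → different blocks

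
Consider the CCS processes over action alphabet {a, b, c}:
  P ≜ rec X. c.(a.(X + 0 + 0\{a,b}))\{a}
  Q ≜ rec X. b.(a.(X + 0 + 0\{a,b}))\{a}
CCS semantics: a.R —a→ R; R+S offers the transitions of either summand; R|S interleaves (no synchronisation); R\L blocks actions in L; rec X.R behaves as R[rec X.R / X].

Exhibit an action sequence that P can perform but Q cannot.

c

P's transition system — 2 states:
  u0 = rec X. c.(a.(X + 0 + 0\{a,b}))\{a} | ··c··> u1
  u1 = (a.((rec X. c.(a.(X + 0 + 0\{a,b}))\{a}) + 0 + 0\{a,b}))\{a} | deadlocked
Q's transition system — 2 states:
  v0 = rec X. b.(a.(X + 0 + 0\{a,b}))\{a} | ··b··> v1
  v1 = (a.((rec X. b.(a.(X + 0 + 0\{a,b}))\{a}) + 0 + 0\{a,b}))\{a} | deadlocked
Run σ = ⟨c⟩ on P: start {u0}
  after c @ step 1: {u1}
  P completes σ.
Run σ = ⟨c⟩ on Q: start {v0}
  after c @ step 1: ∅  — Q cannot continue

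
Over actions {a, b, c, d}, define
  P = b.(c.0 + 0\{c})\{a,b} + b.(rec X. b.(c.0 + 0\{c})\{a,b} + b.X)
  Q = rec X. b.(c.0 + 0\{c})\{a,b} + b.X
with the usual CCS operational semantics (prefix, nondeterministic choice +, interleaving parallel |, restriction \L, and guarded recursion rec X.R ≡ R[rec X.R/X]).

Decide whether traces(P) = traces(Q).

Reachable graph of P (4 states):
  m0 = b.(c.0 + 0\{c})\{a,b} + b.(rec X. b.(c.0 + 0\{c})\{a,b} + b.X) ⊢ ··b··> m1, ··b··> m2
  m1 = (c.0 + 0\{c})\{a,b} ⊢ ··c··> m3
  m2 = rec X. b.(c.0 + 0\{c})\{a,b} + b.X ⊢ ··b··> m1, ··b··> m2
  m3 = 0\{a,b} ⊢ deadlocked
Reachable graph of Q (3 states):
  n0 = rec X. b.(c.0 + 0\{c})\{a,b} + b.X ⊢ ··b··> n0, ··b··> n1
  n1 = (c.0 + 0\{c})\{a,b} ⊢ ··c··> n2
  n2 = 0\{a,b} ⊢ deadlocked
Coarsest stable partition (strong bisimilarity classes):
  B0 = {m0, m2, n0}
  B1 = {m1, n1}
  B2 = {m3, n2}
m0 ∈ B0, n0 ∈ B0 → same block
Bisimilar ⇒ trace-equivalent.

trace-equivalent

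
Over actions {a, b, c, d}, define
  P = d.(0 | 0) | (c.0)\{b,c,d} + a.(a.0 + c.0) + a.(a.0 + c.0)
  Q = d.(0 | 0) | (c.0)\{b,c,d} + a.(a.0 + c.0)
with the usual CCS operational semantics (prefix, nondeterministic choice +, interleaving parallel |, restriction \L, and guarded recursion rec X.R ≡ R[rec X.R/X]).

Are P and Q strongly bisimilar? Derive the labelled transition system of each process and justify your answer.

P ~ Q

P's transition system — 4 states:
  s0 = d.(0 | 0) | (c.0)\{b,c,d} + a.(a.0 + c.0) + a.(a.0 + c.0) | --a--▸ s1, --d--▸ s2
  s1 = a.0 + c.0 | --a--▸ s3, --c--▸ s3
  s2 = 0 | 0 | (c.0)\{b,c,d} | ·
  s3 = 0 | ·
Q's transition system — 4 states:
  t0 = d.(0 | 0) | (c.0)\{b,c,d} + a.(a.0 + c.0) | --a--▸ t1, --d--▸ t2
  t1 = a.0 + c.0 | --a--▸ t3, --c--▸ t3
  t2 = 0 | 0 | (c.0)\{b,c,d} | ·
  t3 = 0 | ·
Coarsest stable partition (strong bisimilarity classes):
  B0 = {s0, t0}
  B1 = {s1, t1}
  B2 = {s2, s3, t2, t3}
s0 ∈ B0, t0 ∈ B0 → same block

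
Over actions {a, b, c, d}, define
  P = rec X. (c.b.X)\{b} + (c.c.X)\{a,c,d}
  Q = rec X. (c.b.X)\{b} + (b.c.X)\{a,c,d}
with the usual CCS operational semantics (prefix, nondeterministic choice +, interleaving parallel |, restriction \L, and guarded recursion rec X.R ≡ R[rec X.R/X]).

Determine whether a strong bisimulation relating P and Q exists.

not bisimilar

Reachable graph of P (2 states):
  p0 = rec X. (c.b.X)\{b} + (c.c.X)\{a,c,d} ⊢ =c=> p1
  p1 = (b.(rec X. (c.b.X)\{b} + (c.c.X)\{a,c,d}))\{b} ⊢ ∅
Reachable graph of Q (3 states):
  q0 = rec X. (c.b.X)\{b} + (b.c.X)\{a,c,d} ⊢ =b=> q1, =c=> q2
  q1 = (c.(rec X. (c.b.X)\{b} + (b.c.X)\{a,c,d}))\{a,c,d} ⊢ ∅
  q2 = (b.(rec X. (c.b.X)\{b} + (b.c.X)\{a,c,d}))\{b} ⊢ ∅
Partition-refinement fixed point:
  B0 = {p0}
  B1 = {p1, q1, q2}
  B2 = {q0}
p0 ∈ B0, q0 ∈ B2 → different blocks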